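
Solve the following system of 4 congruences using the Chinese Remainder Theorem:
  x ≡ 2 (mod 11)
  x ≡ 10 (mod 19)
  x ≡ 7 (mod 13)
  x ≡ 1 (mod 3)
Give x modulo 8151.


Product of moduli M = 11 · 19 · 13 · 3 = 8151.
Merge one congruence at a time:
  Start: x ≡ 2 (mod 11).
  Combine with x ≡ 10 (mod 19); new modulus lcm = 209.
    Write x = 2 + 11·t and substitute into x ≡ 10 (mod 19): 11·t ≡ 10 − 2 = 8 (mod 19).
    The inverse of 11 mod 19 is 7 (since 11·7 = 77 = 4·19 + 1), so t ≡ 7·8 = 56 ≡ 18 (mod 19).
    Then x = 2 + 11·18 = 200, valid modulo lcm(11, 19) = 209: x ≡ 200 (mod 209).
  Combine with x ≡ 7 (mod 13); new modulus lcm = 2717.
    Write x = 200 + 209·t and substitute into x ≡ 7 (mod 13): 209·t ≡ 7 − 200 = -193 (mod 13).
    Reduce coefficients mod 13: 1·t ≡ 2 (mod 13).
    So t ≡ 2 (mod 13).
    Then x = 200 + 209·2 = 618, valid modulo lcm(209, 13) = 2717: x ≡ 618 (mod 2717).
  Combine with x ≡ 1 (mod 3); new modulus lcm = 8151.
    Write x = 618 + 2717·t and substitute into x ≡ 1 (mod 3): 2717·t ≡ 1 − 618 = -617 (mod 3).
    Reduce coefficients mod 3: 2·t ≡ 1 (mod 3).
    The inverse of 2 mod 3 is 2 (since 2·2 = 4 = 1·3 + 1), so t ≡ 2·1 = 2 ≡ 2 (mod 3).
    Then x = 618 + 2717·2 = 6052, valid modulo lcm(2717, 3) = 8151: x ≡ 6052 (mod 8151).
Verify against each original: 6052 mod 11 = 2, 6052 mod 19 = 10, 6052 mod 13 = 7, 6052 mod 3 = 1.

x ≡ 6052 (mod 8151).


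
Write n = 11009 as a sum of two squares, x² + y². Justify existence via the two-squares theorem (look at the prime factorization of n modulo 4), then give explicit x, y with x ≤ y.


Step 1: Factor n = 11009 = 101 · 109.
Step 2: Check the mod-4 condition on each prime factor: 101 ≡ 1 (mod 4), exponent 1; 109 ≡ 1 (mod 4), exponent 1.
All primes ≡ 3 (mod 4) appear to even exponent (or don't appear), so by the two-squares theorem n IS expressible as a sum of two squares.
Step 3: Build a representation. Here n = 101 · 109 is a product of primes ≡ 1 (mod 4). Each prime p ≡ 1 (mod 4) is itself a sum of two squares; find a² by testing p − a² for a perfect square:
  101: 101 − 1² = 100 = 10² ⇒ 101 = 1² + 10².
  109: 109 − 1² = 108, 109 − 2² = 105, 109 − 3² = 100 = 10² ⇒ 109 = 3² + 10².
  Combine using the Brahmagupta–Fibonacci identity (a² + b²)(c² + d²) = (ac − bd)² + (ad + bc)² = (ac + bd)² + (ad − bc)²:
  101 · 109 = 11009: from (1² + 10²)(3² + 10²), take (1·3 − 10·10, 1·10 + 10·3) = (3 − 100, 10 + 30) = (-97, 40); dropping signs (only squares matter) gives (97, 40); check 97² + 40² = 9409 + 1600 = 11009 ✓.
Step 4: Order so x ≤ y and verify: 40² + 97² = 1600 + 9409 = 11009 = n. ✓

n = 11009 = 40² + 97² (one valid representation with x ≤ y).


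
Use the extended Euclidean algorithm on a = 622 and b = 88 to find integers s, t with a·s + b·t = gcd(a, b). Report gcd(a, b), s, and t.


Euclidean algorithm on (622, 88) — divide until remainder is 0:
  622 = 7 · 88 + 6
  88 = 14 · 6 + 4
  6 = 1 · 4 + 2
  4 = 2 · 2 + 0
gcd(622, 88) = 2.
Track Bezout coefficients alongside the remainders: start with r₀ = 622 = a·1 + b·0 (s = 1, t = 0) and r₁ = 88 = a·0 + b·1 (s = 0, t = 1); each new remainder r_{k+1} = r_{k-1} − q_k·r_k inherits s_{k+1} = s_{k-1} − q_k·s_k, t_{k+1} = t_{k-1} − q_k·t_k, so r_k = a·s_k + b·t_k at every step:
  q = 7: r = 6, s = 1 − 7·0 = 1, t = 0 − 7·1 = -7  (check: 622·1 + 88·(-7) = 6)
  q = 14: r = 4, s = 0 − 14·1 = -14, t = 1 − 14·(-7) = 99  (check: 622·(-14) + 88·99 = 4)
  q = 1: r = 2, s = 1 − 1·(-14) = 15, t = -7 − 1·99 = -106  (check: 622·15 + 88·(-106) = 2)
The row with r = 2 (the gcd) gives the Bezout coefficients s = 15, t = -106.
Result: 622 · (15) + 88 · (-106) = 2.

gcd(622, 88) = 2; s = 15, t = -106 (check: 622·15 + 88·(-106) = 2).


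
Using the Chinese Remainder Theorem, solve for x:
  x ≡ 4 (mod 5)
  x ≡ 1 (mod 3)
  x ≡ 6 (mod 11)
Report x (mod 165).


Moduli 5, 3, 11 are pairwise coprime; by CRT there is a unique solution modulo M = 5 · 3 · 11 = 165.
Solve pairwise, accumulating the modulus:
  Start with x ≡ 4 (mod 5).
  Combine with x ≡ 1 (mod 3): since gcd(5, 3) = 1, we get a unique residue mod 15.
    Write x = 4 + 5·t and substitute into x ≡ 1 (mod 3): 5·t ≡ 1 − 4 = -3 (mod 3).
    Reduce coefficients mod 3: 2·t ≡ 0 (mod 3).
    The inverse of 2 mod 3 is 2 (since 2·2 = 4 = 1·3 + 1), so t ≡ 2·0 = 0 ≡ 0 (mod 3).
    Then x = 4 + 5·0 = 4, valid modulo lcm(5, 3) = 15: x ≡ 4 (mod 15).
  Combine with x ≡ 6 (mod 11): since gcd(15, 11) = 1, we get a unique residue mod 165.
    Write x = 4 + 15·t and substitute into x ≡ 6 (mod 11): 15·t ≡ 6 − 4 = 2 (mod 11).
    Reduce coefficients mod 11: 4·t ≡ 2 (mod 11).
    The inverse of 4 mod 11 is 3 (since 4·3 = 12 = 1·11 + 1), so t ≡ 3·2 = 6 ≡ 6 (mod 11).
    Then x = 4 + 15·6 = 94, valid modulo lcm(15, 11) = 165: x ≡ 94 (mod 165).
Verify: 94 mod 5 = 4 ✓, 94 mod 3 = 1 ✓, 94 mod 11 = 6 ✓.

x ≡ 94 (mod 165).


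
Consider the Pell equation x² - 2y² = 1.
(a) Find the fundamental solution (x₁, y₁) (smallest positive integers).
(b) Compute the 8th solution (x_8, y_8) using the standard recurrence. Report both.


Step 1: Find the fundamental solution (x₁, y₁) of x² - 2y² = 1.
  Expand √2 as a continued fraction. a₀ = ⌊√2⌋ = 1; iterate m_{k+1} = d_k·a_k − m_k, d_{k+1} = (2 − m_{k+1}²)/d_k, a_{k+1} = ⌊(a₀ + m_{k+1})/d_{k+1}⌋ (starting m₀ = 0, d₀ = 1), with convergents p_k = a_k·p_{k-1} + p_{k-2}, q_k = a_k·q_{k-1} + q_{k-2} (p₋₁ = 1, q₋₁ = 0):
  k = 0: a₀ = 1; p₀/q₀ = 1/1; p₀² − 2·q₀² = 1 − 2 = -1.
  k = 1: m = 1, d = 1, a = ⌊(1 + 1)/1⌋ = 2; p/q = (2·1 + 1)/(2·1 + 0) = 3/2; p² − 2·q² = 9 − 8 = 1.
  The first convergent with p² − 2·q² = 1 gives the fundamental solution (x₁, y₁) = (3, 2).
Step 2: Apply the recurrence (x_{n+1}, y_{n+1}) = (x₁x_n + 2y₁y_n, x₁y_n + y₁x_n) repeatedly.
  From (x_1, y_1) = (3, 2): x_2 = 3·3 + 2·2·2 = 17; y_2 = 3·2 + 2·3 = 12.
  From (x_2, y_2) = (17, 12): x_3 = 3·17 + 2·2·12 = 99; y_3 = 3·12 + 2·17 = 70.
  From (x_3, y_3) = (99, 70): x_4 = 3·99 + 2·2·70 = 577; y_4 = 3·70 + 2·99 = 408.
  From (x_4, y_4) = (577, 408): x_5 = 3·577 + 2·2·408 = 3363; y_5 = 3·408 + 2·577 = 2378.
  From (x_5, y_5) = (3363, 2378): x_6 = 3·3363 + 2·2·2378 = 19601; y_6 = 3·2378 + 2·3363 = 13860.
  From (x_6, y_6) = (19601, 13860): x_7 = 3·19601 + 2·2·13860 = 114243; y_7 = 3·13860 + 2·19601 = 80782.
  From (x_7, y_7) = (114243, 80782): x_8 = 3·114243 + 2·2·80782 = 665857; y_8 = 3·80782 + 2·114243 = 470832.
Step 3: Verify x_8² - 2·y_8² = 443365544449 - 443365544448 = 1 (should be 1). ✓

(x_1, y_1) = (3, 2); (x_8, y_8) = (665857, 470832).


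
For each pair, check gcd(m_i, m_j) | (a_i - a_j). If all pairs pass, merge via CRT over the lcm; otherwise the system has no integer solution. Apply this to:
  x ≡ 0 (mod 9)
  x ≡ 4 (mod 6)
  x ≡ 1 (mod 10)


Moduli 9, 6, 10 are not pairwise coprime, so CRT works modulo lcm(m_i) when all pairwise compatibility conditions hold.
Pairwise compatibility: gcd(m_i, m_j) must divide a_i - a_j for every pair.
Merge one congruence at a time:
  Start: x ≡ 0 (mod 9).
  Combine with x ≡ 4 (mod 6): gcd(9, 6) = 3, and 4 - 0 = 4 is NOT divisible by 3.
    ⇒ system is inconsistent (no integer solution).

No solution (the system is inconsistent).


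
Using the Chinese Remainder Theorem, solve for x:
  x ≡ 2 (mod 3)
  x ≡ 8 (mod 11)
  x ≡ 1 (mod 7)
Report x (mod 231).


Moduli 3, 11, 7 are pairwise coprime; by CRT there is a unique solution modulo M = 3 · 11 · 7 = 231.
Solve pairwise, accumulating the modulus:
  Start with x ≡ 2 (mod 3).
  Combine with x ≡ 8 (mod 11): since gcd(3, 11) = 1, we get a unique residue mod 33.
    Write x = 2 + 3·t and substitute into x ≡ 8 (mod 11): 3·t ≡ 8 − 2 = 6 (mod 11).
    The inverse of 3 mod 11 is 4 (since 3·4 = 12 = 1·11 + 1), so t ≡ 4·6 = 24 ≡ 2 (mod 11).
    Then x = 2 + 3·2 = 8, valid modulo lcm(3, 11) = 33: x ≡ 8 (mod 33).
  Combine with x ≡ 1 (mod 7): since gcd(33, 7) = 1, we get a unique residue mod 231.
    Write x = 8 + 33·t and substitute into x ≡ 1 (mod 7): 33·t ≡ 1 − 8 = -7 (mod 7).
    Reduce coefficients mod 7: 5·t ≡ 0 (mod 7).
    The inverse of 5 mod 7 is 3 (since 5·3 = 15 = 2·7 + 1), so t ≡ 3·0 = 0 ≡ 0 (mod 7).
    Then x = 8 + 33·0 = 8, valid modulo lcm(33, 7) = 231: x ≡ 8 (mod 231).
Verify: 8 mod 3 = 2 ✓, 8 mod 11 = 8 ✓, 8 mod 7 = 1 ✓.

x ≡ 8 (mod 231).


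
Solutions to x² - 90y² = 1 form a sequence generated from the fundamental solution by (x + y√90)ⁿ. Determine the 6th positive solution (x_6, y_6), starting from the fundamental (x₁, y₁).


Step 1: Find the fundamental solution (x₁, y₁) of x² - 90y² = 1.
  Expand √90 as a continued fraction. a₀ = ⌊√90⌋ = 9; iterate m_{k+1} = d_k·a_k − m_k, d_{k+1} = (90 − m_{k+1}²)/d_k, a_{k+1} = ⌊(a₀ + m_{k+1})/d_{k+1}⌋ (starting m₀ = 0, d₀ = 1), with convergents p_k = a_k·p_{k-1} + p_{k-2}, q_k = a_k·q_{k-1} + q_{k-2} (p₋₁ = 1, q₋₁ = 0):
  k = 0: a₀ = 9; p₀/q₀ = 9/1; p₀² − 90·q₀² = 81 − 90 = -9.
  k = 1: m = 9, d = 9, a = ⌊(9 + 9)/9⌋ = 2; p/q = (2·9 + 1)/(2·1 + 0) = 19/2; p² − 90·q² = 361 − 360 = 1.
  The first convergent with p² − 90·q² = 1 gives the fundamental solution (x₁, y₁) = (19, 2).
Step 2: Apply the recurrence (x_{n+1}, y_{n+1}) = (x₁x_n + 90y₁y_n, x₁y_n + y₁x_n) repeatedly.
  From (x_1, y_1) = (19, 2): x_2 = 19·19 + 90·2·2 = 721; y_2 = 19·2 + 2·19 = 76.
  From (x_2, y_2) = (721, 76): x_3 = 19·721 + 90·2·76 = 27379; y_3 = 19·76 + 2·721 = 2886.
  From (x_3, y_3) = (27379, 2886): x_4 = 19·27379 + 90·2·2886 = 1039681; y_4 = 19·2886 + 2·27379 = 109592.
  From (x_4, y_4) = (1039681, 109592): x_5 = 19·1039681 + 90·2·109592 = 39480499; y_5 = 19·109592 + 2·1039681 = 4161610.
  From (x_5, y_5) = (39480499, 4161610): x_6 = 19·39480499 + 90·2·4161610 = 1499219281; y_6 = 19·4161610 + 2·39480499 = 158031588.
Step 3: Verify x_6² - 90·y_6² = 2247658452522156961 - 2247658452522156960 = 1 (should be 1). ✓

(x_1, y_1) = (19, 2); (x_6, y_6) = (1499219281, 158031588).


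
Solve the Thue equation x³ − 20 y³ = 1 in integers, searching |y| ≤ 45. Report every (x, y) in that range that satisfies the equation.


The equation is x³ - 20y³ = 1. For fixed y, x³ = 20·y³ + 1, so a solution requires the RHS to be a perfect cube.
Strategy: iterate y from -45 to 45, compute RHS = 20·y³ + 1, and check whether it is a (positive or negative) perfect cube.
Check small values of y:
  y = 0: RHS = 1 = (1)³ ⇒ x = 1 works.
  y = 1: RHS = 21 is not a perfect cube.
  y = -1: RHS = -19 is not a perfect cube.
  y = 2: RHS = 161 is not a perfect cube.
  y = -2: RHS = -159 is not a perfect cube.
  y = 3: RHS = 541 is not a perfect cube.
  y = -3: RHS = -539 is not a perfect cube.
Continuing, at y = -7: RHS = -6859 = (-19)³ ⇒ x = -19 works.
Searching the remaining y in |y| ≤ 45 finds no further solutions.
Collected solutions: (1, 0), (-19, -7).

Solutions (with |y| ≤ 45): (1, 0), (-19, -7).


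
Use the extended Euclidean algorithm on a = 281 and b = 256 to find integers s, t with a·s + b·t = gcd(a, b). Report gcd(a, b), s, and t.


Euclidean algorithm on (281, 256) — divide until remainder is 0:
  281 = 1 · 256 + 25
  256 = 10 · 25 + 6
  25 = 4 · 6 + 1
  6 = 6 · 1 + 0
gcd(281, 256) = 1.
Track Bezout coefficients alongside the remainders: start with r₀ = 281 = a·1 + b·0 (s = 1, t = 0) and r₁ = 256 = a·0 + b·1 (s = 0, t = 1); each new remainder r_{k+1} = r_{k-1} − q_k·r_k inherits s_{k+1} = s_{k-1} − q_k·s_k, t_{k+1} = t_{k-1} − q_k·t_k, so r_k = a·s_k + b·t_k at every step:
  q = 1: r = 25, s = 1 − 1·0 = 1, t = 0 − 1·1 = -1  (check: 281·1 + 256·(-1) = 25)
  q = 10: r = 6, s = 0 − 10·1 = -10, t = 1 − 10·(-1) = 11  (check: 281·(-10) + 256·11 = 6)
  q = 4: r = 1, s = 1 − 4·(-10) = 41, t = -1 − 4·11 = -45  (check: 281·41 + 256·(-45) = 1)
The row with r = 1 (the gcd) gives the Bezout coefficients s = 41, t = -45.
Result: 281 · (41) + 256 · (-45) = 1.

gcd(281, 256) = 1; s = 41, t = -45 (check: 281·41 + 256·(-45) = 1).


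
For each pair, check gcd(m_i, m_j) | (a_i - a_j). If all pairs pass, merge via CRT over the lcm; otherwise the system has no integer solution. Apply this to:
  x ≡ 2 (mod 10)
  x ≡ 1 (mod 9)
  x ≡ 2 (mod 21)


Moduli 10, 9, 21 are not pairwise coprime, so CRT works modulo lcm(m_i) when all pairwise compatibility conditions hold.
Pairwise compatibility: gcd(m_i, m_j) must divide a_i - a_j for every pair.
Merge one congruence at a time:
  Start: x ≡ 2 (mod 10).
  Combine with x ≡ 1 (mod 9): gcd(10, 9) = 1; 1 - 2 = -1, which IS divisible by 1, so compatible.
    Write x = 2 + 10·t and substitute into x ≡ 1 (mod 9): 10·t ≡ 1 − 2 = -1 (mod 9).
    Reduce coefficients mod 9: 1·t ≡ 8 (mod 9).
    So t ≡ 8 (mod 9).
    Then x = 2 + 10·8 = 82, valid modulo lcm(10, 9) = 90: x ≡ 82 (mod 90).
  Combine with x ≡ 2 (mod 21): gcd(90, 21) = 3, and 2 - 82 = -80 is NOT divisible by 3.
    ⇒ system is inconsistent (no integer solution).

No solution (the system is inconsistent).


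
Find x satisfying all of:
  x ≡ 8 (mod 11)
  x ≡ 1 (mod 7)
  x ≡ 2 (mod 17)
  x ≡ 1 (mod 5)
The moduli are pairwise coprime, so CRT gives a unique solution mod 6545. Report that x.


Product of moduli M = 11 · 7 · 17 · 5 = 6545.
Merge one congruence at a time:
  Start: x ≡ 8 (mod 11).
  Combine with x ≡ 1 (mod 7); new modulus lcm = 77.
    Write x = 8 + 11·t and substitute into x ≡ 1 (mod 7): 11·t ≡ 1 − 8 = -7 (mod 7).
    Reduce coefficients mod 7: 4·t ≡ 0 (mod 7).
    The inverse of 4 mod 7 is 2 (since 4·2 = 8 = 1·7 + 1), so t ≡ 2·0 = 0 ≡ 0 (mod 7).
    Then x = 8 + 11·0 = 8, valid modulo lcm(11, 7) = 77: x ≡ 8 (mod 77).
  Combine with x ≡ 2 (mod 17); new modulus lcm = 1309.
    Write x = 8 + 77·t and substitute into x ≡ 2 (mod 17): 77·t ≡ 2 − 8 = -6 (mod 17).
    Reduce coefficients mod 17: 9·t ≡ 11 (mod 17).
    The inverse of 9 mod 17 is 2 (since 9·2 = 18 = 1·17 + 1), so t ≡ 2·11 = 22 ≡ 5 (mod 17).
    Then x = 8 + 77·5 = 393, valid modulo lcm(77, 17) = 1309: x ≡ 393 (mod 1309).
  Combine with x ≡ 1 (mod 5); new modulus lcm = 6545.
    Write x = 393 + 1309·t and substitute into x ≡ 1 (mod 5): 1309·t ≡ 1 − 393 = -392 (mod 5).
    Reduce coefficients mod 5: 4·t ≡ 3 (mod 5).
    The inverse of 4 mod 5 is 4 (since 4·4 = 16 = 3·5 + 1), so t ≡ 4·3 = 12 ≡ 2 (mod 5).
    Then x = 393 + 1309·2 = 3011, valid modulo lcm(1309, 5) = 6545: x ≡ 3011 (mod 6545).
Verify against each original: 3011 mod 11 = 8, 3011 mod 7 = 1, 3011 mod 17 = 2, 3011 mod 5 = 1.

x ≡ 3011 (mod 6545).


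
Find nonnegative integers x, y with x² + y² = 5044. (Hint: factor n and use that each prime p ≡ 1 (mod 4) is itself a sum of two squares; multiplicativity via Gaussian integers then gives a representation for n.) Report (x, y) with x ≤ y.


Step 1: Factor n = 5044 = 2^2 · 13 · 97.
Step 2: Check the mod-4 condition on each prime factor: 2 = 2 (special); 13 ≡ 1 (mod 4), exponent 1; 97 ≡ 1 (mod 4), exponent 1.
All primes ≡ 3 (mod 4) appear to even exponent (or don't appear), so by the two-squares theorem n IS expressible as a sum of two squares.
Step 3: Build a representation. Group n = k² · m with k = 2 and m = 13 · 97 = 1261 (a product of primes ≡ 1 (mod 4)); a representation of m scales to one of n via (k·x)² + (k·y)² = k²(x² + y²). Each prime p ≡ 1 (mod 4) is itself a sum of two squares; find a² by testing p − a² for a perfect square:
  13: 13 − 1² = 12, 13 − 2² = 9 = 3² ⇒ 13 = 2² + 3².
  97: 97 − 1² = 96, 97 − 2² = 93, 97 − 3² = 88, 97 − 4² = 81 = 9² ⇒ 97 = 4² + 9².
  Combine using the Brahmagupta–Fibonacci identity (a² + b²)(c² + d²) = (ac − bd)² + (ad + bc)² = (ac + bd)² + (ad − bc)²:
  13 · 97 = 1261: from (2² + 3²)(4² + 9²), take (2·4 − 3·9, 2·9 + 3·4) = (8 − 27, 18 + 12) = (-19, 30); dropping signs (only squares matter) gives (19, 30); check 19² + 30² = 361 + 900 = 1261 ✓.
  Scale by k = 2: (2·19, 2·30) = (38, 60).
Step 4: Order so x ≤ y and verify: 38² + 60² = 1444 + 3600 = 5044 = n. ✓

n = 5044 = 38² + 60² (one valid representation with x ≤ y).


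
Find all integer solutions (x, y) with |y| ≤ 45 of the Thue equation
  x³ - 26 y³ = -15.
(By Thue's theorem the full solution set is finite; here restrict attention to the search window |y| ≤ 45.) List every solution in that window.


The equation is x³ - 26y³ = -15. For fixed y, x³ = 26·y³ − 15, so a solution requires the RHS to be a perfect cube.
Strategy: iterate y from -45 to 45, compute RHS = 26·y³ − 15, and check whether it is a (positive or negative) perfect cube.
Check small values of y:
  y = 0: RHS = -15 is not a perfect cube.
  y = 1: RHS = 11 is not a perfect cube.
  y = -1: RHS = -41 is not a perfect cube.
  y = 2: RHS = 193 is not a perfect cube.
  y = -2: RHS = -223 is not a perfect cube.
  y = 3: RHS = 687 is not a perfect cube.
  y = -3: RHS = -717 is not a perfect cube.
Continuing the search up to |y| = 45 finds no solutions either.
No (x, y) in the scanned range satisfies the equation.

No integer solutions with |y| ≤ 45.


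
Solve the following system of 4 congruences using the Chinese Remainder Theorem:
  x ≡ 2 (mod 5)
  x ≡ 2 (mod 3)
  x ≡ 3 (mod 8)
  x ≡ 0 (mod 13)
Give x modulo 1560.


Product of moduli M = 5 · 3 · 8 · 13 = 1560.
Merge one congruence at a time:
  Start: x ≡ 2 (mod 5).
  Combine with x ≡ 2 (mod 3); new modulus lcm = 15.
    Write x = 2 + 5·t and substitute into x ≡ 2 (mod 3): 5·t ≡ 2 − 2 = 0 (mod 3).
    Reduce coefficients mod 3: 2·t ≡ 0 (mod 3).
    The inverse of 2 mod 3 is 2 (since 2·2 = 4 = 1·3 + 1), so t ≡ 2·0 = 0 ≡ 0 (mod 3).
    Then x = 2 + 5·0 = 2, valid modulo lcm(5, 3) = 15: x ≡ 2 (mod 15).
  Combine with x ≡ 3 (mod 8); new modulus lcm = 120.
    Write x = 2 + 15·t and substitute into x ≡ 3 (mod 8): 15·t ≡ 3 − 2 = 1 (mod 8).
    Reduce coefficients mod 8: 7·t ≡ 1 (mod 8).
    The inverse of 7 mod 8 is 7 (since 7·7 = 49 = 6·8 + 1), so t ≡ 7·1 = 7 ≡ 7 (mod 8).
    Then x = 2 + 15·7 = 107, valid modulo lcm(15, 8) = 120: x ≡ 107 (mod 120).
  Combine with x ≡ 0 (mod 13); new modulus lcm = 1560.
    Write x = 107 + 120·t and substitute into x ≡ 0 (mod 13): 120·t ≡ 0 − 107 = -107 (mod 13).
    Reduce coefficients mod 13: 3·t ≡ 10 (mod 13).
    The inverse of 3 mod 13 is 9 (since 3·9 = 27 = 2·13 + 1), so t ≡ 9·10 = 90 ≡ 12 (mod 13).
    Then x = 107 + 120·12 = 1547, valid modulo lcm(120, 13) = 1560: x ≡ 1547 (mod 1560).
Verify against each original: 1547 mod 5 = 2, 1547 mod 3 = 2, 1547 mod 8 = 3, 1547 mod 13 = 0.

x ≡ 1547 (mod 1560).


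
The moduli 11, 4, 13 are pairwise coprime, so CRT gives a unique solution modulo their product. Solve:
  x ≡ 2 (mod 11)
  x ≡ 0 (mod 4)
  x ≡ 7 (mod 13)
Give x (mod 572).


Moduli 11, 4, 13 are pairwise coprime; by CRT there is a unique solution modulo M = 11 · 4 · 13 = 572.
Solve pairwise, accumulating the modulus:
  Start with x ≡ 2 (mod 11).
  Combine with x ≡ 0 (mod 4): since gcd(11, 4) = 1, we get a unique residue mod 44.
    Write x = 2 + 11·t and substitute into x ≡ 0 (mod 4): 11·t ≡ 0 − 2 = -2 (mod 4).
    Reduce coefficients mod 4: 3·t ≡ 2 (mod 4).
    The inverse of 3 mod 4 is 3 (since 3·3 = 9 = 2·4 + 1), so t ≡ 3·2 = 6 ≡ 2 (mod 4).
    Then x = 2 + 11·2 = 24, valid modulo lcm(11, 4) = 44: x ≡ 24 (mod 44).
  Combine with x ≡ 7 (mod 13): since gcd(44, 13) = 1, we get a unique residue mod 572.
    Write x = 24 + 44·t and substitute into x ≡ 7 (mod 13): 44·t ≡ 7 − 24 = -17 (mod 13).
    Reduce coefficients mod 13: 5·t ≡ 9 (mod 13).
    The inverse of 5 mod 13 is 8 (since 5·8 = 40 = 3·13 + 1), so t ≡ 8·9 = 72 ≡ 7 (mod 13).
    Then x = 24 + 44·7 = 332, valid modulo lcm(44, 13) = 572: x ≡ 332 (mod 572).
Verify: 332 mod 11 = 2 ✓, 332 mod 4 = 0 ✓, 332 mod 13 = 7 ✓.

x ≡ 332 (mod 572).


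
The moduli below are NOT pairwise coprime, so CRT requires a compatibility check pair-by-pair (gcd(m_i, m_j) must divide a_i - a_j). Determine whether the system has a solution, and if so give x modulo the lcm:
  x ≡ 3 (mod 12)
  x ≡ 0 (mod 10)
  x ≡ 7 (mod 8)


Moduli 12, 10, 8 are not pairwise coprime, so CRT works modulo lcm(m_i) when all pairwise compatibility conditions hold.
Pairwise compatibility: gcd(m_i, m_j) must divide a_i - a_j for every pair.
Merge one congruence at a time:
  Start: x ≡ 3 (mod 12).
  Combine with x ≡ 0 (mod 10): gcd(12, 10) = 2, and 0 - 3 = -3 is NOT divisible by 2.
    ⇒ system is inconsistent (no integer solution).

No solution (the system is inconsistent).


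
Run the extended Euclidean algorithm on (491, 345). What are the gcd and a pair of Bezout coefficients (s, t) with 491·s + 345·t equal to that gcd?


Euclidean algorithm on (491, 345) — divide until remainder is 0:
  491 = 1 · 345 + 146
  345 = 2 · 146 + 53
  146 = 2 · 53 + 40
  53 = 1 · 40 + 13
  40 = 3 · 13 + 1
  13 = 13 · 1 + 0
gcd(491, 345) = 1.
Track Bezout coefficients alongside the remainders: start with r₀ = 491 = a·1 + b·0 (s = 1, t = 0) and r₁ = 345 = a·0 + b·1 (s = 0, t = 1); each new remainder r_{k+1} = r_{k-1} − q_k·r_k inherits s_{k+1} = s_{k-1} − q_k·s_k, t_{k+1} = t_{k-1} − q_k·t_k, so r_k = a·s_k + b·t_k at every step:
  q = 1: r = 146, s = 1 − 1·0 = 1, t = 0 − 1·1 = -1  (check: 491·1 + 345·(-1) = 146)
  q = 2: r = 53, s = 0 − 2·1 = -2, t = 1 − 2·(-1) = 3  (check: 491·(-2) + 345·3 = 53)
  q = 2: r = 40, s = 1 − 2·(-2) = 5, t = -1 − 2·3 = -7  (check: 491·5 + 345·(-7) = 40)
  q = 1: r = 13, s = -2 − 1·5 = -7, t = 3 − 1·(-7) = 10  (check: 491·(-7) + 345·10 = 13)
  q = 3: r = 1, s = 5 − 3·(-7) = 26, t = -7 − 3·10 = -37  (check: 491·26 + 345·(-37) = 1)
The row with r = 1 (the gcd) gives the Bezout coefficients s = 26, t = -37.
Result: 491 · (26) + 345 · (-37) = 1.

gcd(491, 345) = 1; s = 26, t = -37 (check: 491·26 + 345·(-37) = 1).


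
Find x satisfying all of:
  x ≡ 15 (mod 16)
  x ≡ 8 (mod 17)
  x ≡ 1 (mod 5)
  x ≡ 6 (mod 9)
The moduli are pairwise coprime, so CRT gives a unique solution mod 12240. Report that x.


Product of moduli M = 16 · 17 · 5 · 9 = 12240.
Merge one congruence at a time:
  Start: x ≡ 15 (mod 16).
  Combine with x ≡ 8 (mod 17); new modulus lcm = 272.
    Write x = 15 + 16·t and substitute into x ≡ 8 (mod 17): 16·t ≡ 8 − 15 = -7 (mod 17).
    Reduce coefficients mod 17: 16·t ≡ 10 (mod 17).
    The inverse of 16 mod 17 is 16 (since 16·16 = 256 = 15·17 + 1), so t ≡ 16·10 = 160 ≡ 7 (mod 17).
    Then x = 15 + 16·7 = 127, valid modulo lcm(16, 17) = 272: x ≡ 127 (mod 272).
  Combine with x ≡ 1 (mod 5); new modulus lcm = 1360.
    Write x = 127 + 272·t and substitute into x ≡ 1 (mod 5): 272·t ≡ 1 − 127 = -126 (mod 5).
    Reduce coefficients mod 5: 2·t ≡ 4 (mod 5).
    The inverse of 2 mod 5 is 3 (since 2·3 = 6 = 1·5 + 1), so t ≡ 3·4 = 12 ≡ 2 (mod 5).
    Then x = 127 + 272·2 = 671, valid modulo lcm(272, 5) = 1360: x ≡ 671 (mod 1360).
  Combine with x ≡ 6 (mod 9); new modulus lcm = 12240.
    Write x = 671 + 1360·t and substitute into x ≡ 6 (mod 9): 1360·t ≡ 6 − 671 = -665 (mod 9).
    Reduce coefficients mod 9: 1·t ≡ 1 (mod 9).
    So t ≡ 1 (mod 9).
    Then x = 671 + 1360·1 = 2031, valid modulo lcm(1360, 9) = 12240: x ≡ 2031 (mod 12240).
Verify against each original: 2031 mod 16 = 15, 2031 mod 17 = 8, 2031 mod 5 = 1, 2031 mod 9 = 6.

x ≡ 2031 (mod 12240).


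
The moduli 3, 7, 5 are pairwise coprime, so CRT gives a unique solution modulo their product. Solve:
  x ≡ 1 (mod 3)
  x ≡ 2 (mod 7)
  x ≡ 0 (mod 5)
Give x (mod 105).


Moduli 3, 7, 5 are pairwise coprime; by CRT there is a unique solution modulo M = 3 · 7 · 5 = 105.
Solve pairwise, accumulating the modulus:
  Start with x ≡ 1 (mod 3).
  Combine with x ≡ 2 (mod 7): since gcd(3, 7) = 1, we get a unique residue mod 21.
    Write x = 1 + 3·t and substitute into x ≡ 2 (mod 7): 3·t ≡ 2 − 1 = 1 (mod 7).
    The inverse of 3 mod 7 is 5 (since 3·5 = 15 = 2·7 + 1), so t ≡ 5·1 = 5 ≡ 5 (mod 7).
    Then x = 1 + 3·5 = 16, valid modulo lcm(3, 7) = 21: x ≡ 16 (mod 21).
  Combine with x ≡ 0 (mod 5): since gcd(21, 5) = 1, we get a unique residue mod 105.
    Write x = 16 + 21·t and substitute into x ≡ 0 (mod 5): 21·t ≡ 0 − 16 = -16 (mod 5).
    Reduce coefficients mod 5: 1·t ≡ 4 (mod 5).
    So t ≡ 4 (mod 5).
    Then x = 16 + 21·4 = 100, valid modulo lcm(21, 5) = 105: x ≡ 100 (mod 105).
Verify: 100 mod 3 = 1 ✓, 100 mod 7 = 2 ✓, 100 mod 5 = 0 ✓.

x ≡ 100 (mod 105).


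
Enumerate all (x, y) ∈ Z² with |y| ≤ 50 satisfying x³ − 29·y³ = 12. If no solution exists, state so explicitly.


The equation is x³ - 29y³ = 12. For fixed y, x³ = 29·y³ + 12, so a solution requires the RHS to be a perfect cube.
Strategy: iterate y from -50 to 50, compute RHS = 29·y³ + 12, and check whether it is a (positive or negative) perfect cube.
Check small values of y:
  y = 0: RHS = 12 is not a perfect cube.
  y = 1: RHS = 41 is not a perfect cube.
  y = -1: RHS = -17 is not a perfect cube.
  y = 2: RHS = 244 is not a perfect cube.
  y = -2: RHS = -220 is not a perfect cube.
  y = 3: RHS = 795 is not a perfect cube.
  y = -3: RHS = -771 is not a perfect cube.
Continuing the search up to |y| = 50 finds no solutions either.
No (x, y) in the scanned range satisfies the equation.

No integer solutions with |y| ≤ 50.


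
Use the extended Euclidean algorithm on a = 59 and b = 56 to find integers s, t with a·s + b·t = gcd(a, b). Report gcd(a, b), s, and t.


Euclidean algorithm on (59, 56) — divide until remainder is 0:
  59 = 1 · 56 + 3
  56 = 18 · 3 + 2
  3 = 1 · 2 + 1
  2 = 2 · 1 + 0
gcd(59, 56) = 1.
Track Bezout coefficients alongside the remainders: start with r₀ = 59 = a·1 + b·0 (s = 1, t = 0) and r₁ = 56 = a·0 + b·1 (s = 0, t = 1); each new remainder r_{k+1} = r_{k-1} − q_k·r_k inherits s_{k+1} = s_{k-1} − q_k·s_k, t_{k+1} = t_{k-1} − q_k·t_k, so r_k = a·s_k + b·t_k at every step:
  q = 1: r = 3, s = 1 − 1·0 = 1, t = 0 − 1·1 = -1  (check: 59·1 + 56·(-1) = 3)
  q = 18: r = 2, s = 0 − 18·1 = -18, t = 1 − 18·(-1) = 19  (check: 59·(-18) + 56·19 = 2)
  q = 1: r = 1, s = 1 − 1·(-18) = 19, t = -1 − 1·19 = -20  (check: 59·19 + 56·(-20) = 1)
The row with r = 1 (the gcd) gives the Bezout coefficients s = 19, t = -20.
Result: 59 · (19) + 56 · (-20) = 1.

gcd(59, 56) = 1; s = 19, t = -20 (check: 59·19 + 56·(-20) = 1).


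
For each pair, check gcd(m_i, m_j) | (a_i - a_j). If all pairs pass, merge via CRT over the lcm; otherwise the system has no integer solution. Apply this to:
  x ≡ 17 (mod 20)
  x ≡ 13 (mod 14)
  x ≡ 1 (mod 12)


Moduli 20, 14, 12 are not pairwise coprime, so CRT works modulo lcm(m_i) when all pairwise compatibility conditions hold.
Pairwise compatibility: gcd(m_i, m_j) must divide a_i - a_j for every pair.
Merge one congruence at a time:
  Start: x ≡ 17 (mod 20).
  Combine with x ≡ 13 (mod 14): gcd(20, 14) = 2; 13 - 17 = -4, which IS divisible by 2, so compatible.
    Write x = 17 + 20·t and substitute into x ≡ 13 (mod 14): 20·t ≡ 13 − 17 = -4 (mod 14).
    Divide the congruence (and modulus) by g = 2: 10·t ≡ -2 (mod 7).
    Reduce coefficients mod 7: 3·t ≡ 5 (mod 7).
    The inverse of 3 mod 7 is 5 (since 3·5 = 15 = 2·7 + 1), so t ≡ 5·5 = 25 ≡ 4 (mod 7).
    Then x = 17 + 20·4 = 97, valid modulo lcm(20, 14) = 140: x ≡ 97 (mod 140).
  Combine with x ≡ 1 (mod 12): gcd(140, 12) = 4; 1 - 97 = -96, which IS divisible by 4, so compatible.
    Write x = 97 + 140·t and substitute into x ≡ 1 (mod 12): 140·t ≡ 1 − 97 = -96 (mod 12).
    Divide the congruence (and modulus) by g = 4: 35·t ≡ -24 (mod 3).
    Reduce coefficients mod 3: 2·t ≡ 0 (mod 3).
    The inverse of 2 mod 3 is 2 (since 2·2 = 4 = 1·3 + 1), so t ≡ 2·0 = 0 ≡ 0 (mod 3).
    Then x = 97 + 140·0 = 97, valid modulo lcm(140, 12) = 420: x ≡ 97 (mod 420).
Verify: 97 mod 20 = 17, 97 mod 14 = 13, 97 mod 12 = 1.

x ≡ 97 (mod 420).


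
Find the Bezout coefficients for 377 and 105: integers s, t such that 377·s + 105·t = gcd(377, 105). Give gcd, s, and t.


Euclidean algorithm on (377, 105) — divide until remainder is 0:
  377 = 3 · 105 + 62
  105 = 1 · 62 + 43
  62 = 1 · 43 + 19
  43 = 2 · 19 + 5
  19 = 3 · 5 + 4
  5 = 1 · 4 + 1
  4 = 4 · 1 + 0
gcd(377, 105) = 1.
Track Bezout coefficients alongside the remainders: start with r₀ = 377 = a·1 + b·0 (s = 1, t = 0) and r₁ = 105 = a·0 + b·1 (s = 0, t = 1); each new remainder r_{k+1} = r_{k-1} − q_k·r_k inherits s_{k+1} = s_{k-1} − q_k·s_k, t_{k+1} = t_{k-1} − q_k·t_k, so r_k = a·s_k + b·t_k at every step:
  q = 3: r = 62, s = 1 − 3·0 = 1, t = 0 − 3·1 = -3  (check: 377·1 + 105·(-3) = 62)
  q = 1: r = 43, s = 0 − 1·1 = -1, t = 1 − 1·(-3) = 4  (check: 377·(-1) + 105·4 = 43)
  q = 1: r = 19, s = 1 − 1·(-1) = 2, t = -3 − 1·4 = -7  (check: 377·2 + 105·(-7) = 19)
  q = 2: r = 5, s = -1 − 2·2 = -5, t = 4 − 2·(-7) = 18  (check: 377·(-5) + 105·18 = 5)
  q = 3: r = 4, s = 2 − 3·(-5) = 17, t = -7 − 3·18 = -61  (check: 377·17 + 105·(-61) = 4)
  q = 1: r = 1, s = -5 − 1·17 = -22, t = 18 − 1·(-61) = 79  (check: 377·(-22) + 105·79 = 1)
The row with r = 1 (the gcd) gives the Bezout coefficients s = -22, t = 79.
Result: 377 · (-22) + 105 · (79) = 1.

gcd(377, 105) = 1; s = -22, t = 79 (check: 377·(-22) + 105·79 = 1).


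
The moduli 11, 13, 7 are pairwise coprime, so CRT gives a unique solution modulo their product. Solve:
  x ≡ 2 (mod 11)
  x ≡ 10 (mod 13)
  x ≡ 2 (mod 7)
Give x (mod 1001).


Moduli 11, 13, 7 are pairwise coprime; by CRT there is a unique solution modulo M = 11 · 13 · 7 = 1001.
Solve pairwise, accumulating the modulus:
  Start with x ≡ 2 (mod 11).
  Combine with x ≡ 10 (mod 13): since gcd(11, 13) = 1, we get a unique residue mod 143.
    Write x = 2 + 11·t and substitute into x ≡ 10 (mod 13): 11·t ≡ 10 − 2 = 8 (mod 13).
    The inverse of 11 mod 13 is 6 (since 11·6 = 66 = 5·13 + 1), so t ≡ 6·8 = 48 ≡ 9 (mod 13).
    Then x = 2 + 11·9 = 101, valid modulo lcm(11, 13) = 143: x ≡ 101 (mod 143).
  Combine with x ≡ 2 (mod 7): since gcd(143, 7) = 1, we get a unique residue mod 1001.
    Write x = 101 + 143·t and substitute into x ≡ 2 (mod 7): 143·t ≡ 2 − 101 = -99 (mod 7).
    Reduce coefficients mod 7: 3·t ≡ 6 (mod 7).
    The inverse of 3 mod 7 is 5 (since 3·5 = 15 = 2·7 + 1), so t ≡ 5·6 = 30 ≡ 2 (mod 7).
    Then x = 101 + 143·2 = 387, valid modulo lcm(143, 7) = 1001: x ≡ 387 (mod 1001).
Verify: 387 mod 11 = 2 ✓, 387 mod 13 = 10 ✓, 387 mod 7 = 2 ✓.

x ≡ 387 (mod 1001).


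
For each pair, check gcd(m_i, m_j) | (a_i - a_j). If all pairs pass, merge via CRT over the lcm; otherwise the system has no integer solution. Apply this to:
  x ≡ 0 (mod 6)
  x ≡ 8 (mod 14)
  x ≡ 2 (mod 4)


Moduli 6, 14, 4 are not pairwise coprime, so CRT works modulo lcm(m_i) when all pairwise compatibility conditions hold.
Pairwise compatibility: gcd(m_i, m_j) must divide a_i - a_j for every pair.
Merge one congruence at a time:
  Start: x ≡ 0 (mod 6).
  Combine with x ≡ 8 (mod 14): gcd(6, 14) = 2; 8 - 0 = 8, which IS divisible by 2, so compatible.
    Write x = 0 + 6·t and substitute into x ≡ 8 (mod 14): 6·t ≡ 8 − 0 = 8 (mod 14).
    Divide the congruence (and modulus) by g = 2: 3·t ≡ 4 (mod 7).
    The inverse of 3 mod 7 is 5 (since 3·5 = 15 = 2·7 + 1), so t ≡ 5·4 = 20 ≡ 6 (mod 7).
    Then x = 0 + 6·6 = 36, valid modulo lcm(6, 14) = 42: x ≡ 36 (mod 42).
  Combine with x ≡ 2 (mod 4): gcd(42, 4) = 2; 2 - 36 = -34, which IS divisible by 2, so compatible.
    Write x = 36 + 42·t and substitute into x ≡ 2 (mod 4): 42·t ≡ 2 − 36 = -34 (mod 4).
    Divide the congruence (and modulus) by g = 2: 21·t ≡ -17 (mod 2).
    Reduce coefficients mod 2: 1·t ≡ 1 (mod 2).
    So t ≡ 1 (mod 2).
    Then x = 36 + 42·1 = 78, valid modulo lcm(42, 4) = 84: x ≡ 78 (mod 84).
Verify: 78 mod 6 = 0, 78 mod 14 = 8, 78 mod 4 = 2.

x ≡ 78 (mod 84).


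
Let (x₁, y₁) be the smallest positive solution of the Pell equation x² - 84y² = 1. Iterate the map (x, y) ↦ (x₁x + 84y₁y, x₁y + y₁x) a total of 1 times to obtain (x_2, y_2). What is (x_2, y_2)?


Step 1: Find the fundamental solution (x₁, y₁) of x² - 84y² = 1.
  Expand √84 as a continued fraction. a₀ = ⌊√84⌋ = 9; iterate m_{k+1} = d_k·a_k − m_k, d_{k+1} = (84 − m_{k+1}²)/d_k, a_{k+1} = ⌊(a₀ + m_{k+1})/d_{k+1}⌋ (starting m₀ = 0, d₀ = 1), with convergents p_k = a_k·p_{k-1} + p_{k-2}, q_k = a_k·q_{k-1} + q_{k-2} (p₋₁ = 1, q₋₁ = 0):
  k = 0: a₀ = 9; p₀/q₀ = 9/1; p₀² − 84·q₀² = 81 − 84 = -3.
  k = 1: m = 9, d = 3, a = ⌊(9 + 9)/3⌋ = 6; p/q = (6·9 + 1)/(6·1 + 0) = 55/6; p² − 84·q² = 3025 − 3024 = 1.
  The first convergent with p² − 84·q² = 1 gives the fundamental solution (x₁, y₁) = (55, 6).
Step 2: Apply the recurrence (x_{n+1}, y_{n+1}) = (x₁x_n + 84y₁y_n, x₁y_n + y₁x_n) repeatedly.
  From (x_1, y_1) = (55, 6): x_2 = 55·55 + 84·6·6 = 6049; y_2 = 55·6 + 6·55 = 660.
Step 3: Verify x_2² - 84·y_2² = 36590401 - 36590400 = 1 (should be 1). ✓

(x_1, y_1) = (55, 6); (x_2, y_2) = (6049, 660).


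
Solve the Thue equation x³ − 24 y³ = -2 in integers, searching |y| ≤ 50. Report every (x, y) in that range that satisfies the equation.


The equation is x³ - 24y³ = -2. For fixed y, x³ = 24·y³ − 2, so a solution requires the RHS to be a perfect cube.
Strategy: iterate y from -50 to 50, compute RHS = 24·y³ − 2, and check whether it is a (positive or negative) perfect cube.
Check small values of y:
  y = 0: RHS = -2 is not a perfect cube.
  y = 1: RHS = 22 is not a perfect cube.
  y = -1: RHS = -26 is not a perfect cube.
  y = 2: RHS = 190 is not a perfect cube.
  y = -2: RHS = -194 is not a perfect cube.
  y = 3: RHS = 646 is not a perfect cube.
  y = -3: RHS = -650 is not a perfect cube.
Continuing the search up to |y| = 50 finds no solutions either.
No (x, y) in the scanned range satisfies the equation.

No integer solutions with |y| ≤ 50.


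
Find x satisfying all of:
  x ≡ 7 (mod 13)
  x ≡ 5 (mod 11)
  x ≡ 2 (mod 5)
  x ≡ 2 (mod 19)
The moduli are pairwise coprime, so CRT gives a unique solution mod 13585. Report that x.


Product of moduli M = 13 · 11 · 5 · 19 = 13585.
Merge one congruence at a time:
  Start: x ≡ 7 (mod 13).
  Combine with x ≡ 5 (mod 11); new modulus lcm = 143.
    Write x = 7 + 13·t and substitute into x ≡ 5 (mod 11): 13·t ≡ 5 − 7 = -2 (mod 11).
    Reduce coefficients mod 11: 2·t ≡ 9 (mod 11).
    The inverse of 2 mod 11 is 6 (since 2·6 = 12 = 1·11 + 1), so t ≡ 6·9 = 54 ≡ 10 (mod 11).
    Then x = 7 + 13·10 = 137, valid modulo lcm(13, 11) = 143: x ≡ 137 (mod 143).
  Combine with x ≡ 2 (mod 5); new modulus lcm = 715.
    Write x = 137 + 143·t and substitute into x ≡ 2 (mod 5): 143·t ≡ 2 − 137 = -135 (mod 5).
    Reduce coefficients mod 5: 3·t ≡ 0 (mod 5).
    The inverse of 3 mod 5 is 2 (since 3·2 = 6 = 1·5 + 1), so t ≡ 2·0 = 0 ≡ 0 (mod 5).
    Then x = 137 + 143·0 = 137, valid modulo lcm(143, 5) = 715: x ≡ 137 (mod 715).
  Combine with x ≡ 2 (mod 19); new modulus lcm = 13585.
    Write x = 137 + 715·t and substitute into x ≡ 2 (mod 19): 715·t ≡ 2 − 137 = -135 (mod 19).
    Reduce coefficients mod 19: 12·t ≡ 17 (mod 19).
    The inverse of 12 mod 19 is 8 (since 12·8 = 96 = 5·19 + 1), so t ≡ 8·17 = 136 ≡ 3 (mod 19).
    Then x = 137 + 715·3 = 2282, valid modulo lcm(715, 19) = 13585: x ≡ 2282 (mod 13585).
Verify against each original: 2282 mod 13 = 7, 2282 mod 11 = 5, 2282 mod 5 = 2, 2282 mod 19 = 2.

x ≡ 2282 (mod 13585).


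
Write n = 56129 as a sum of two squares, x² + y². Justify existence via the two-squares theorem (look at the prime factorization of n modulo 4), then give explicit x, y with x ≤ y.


Step 1: Factor n = 56129 = 37^2 · 41.
Step 2: Check the mod-4 condition on each prime factor: 37 ≡ 1 (mod 4), exponent 2; 41 ≡ 1 (mod 4), exponent 1.
All primes ≡ 3 (mod 4) appear to even exponent (or don't appear), so by the two-squares theorem n IS expressible as a sum of two squares.
Step 3: Build a representation. Here n = 37 · 37 · 41 is a product of primes ≡ 1 (mod 4). Each prime p ≡ 1 (mod 4) is itself a sum of two squares; find a² by testing p − a² for a perfect square:
  37: 37 − 1² = 36 = 6² ⇒ 37 = 1² + 6².
  41: 41 − 1² = 40, 41 − 2² = 37, 41 − 3² = 32, 41 − 4² = 25 = 5² ⇒ 41 = 4² + 5².
  Combine using the Brahmagupta–Fibonacci identity (a² + b²)(c² + d²) = (ac − bd)² + (ad + bc)² = (ac + bd)² + (ad − bc)²:
  37 · 37 = 1369: from (1² + 6²)(1² + 6²), take (1·1 − 6·6, 1·6 + 6·1) = (1 − 36, 6 + 6) = (-35, 12); dropping signs (only squares matter) gives (35, 12); check 35² + 12² = 1225 + 144 = 1369 ✓.
  1369 · 41 = 56129: from (35² + 12²)(4² + 5²), take (35·4 − 12·5, 35·5 + 12·4) = (140 − 60, 175 + 48) = (80, 223); check 80² + 223² = 6400 + 49729 = 56129 ✓.
Step 4: Order so x ≤ y and verify: 80² + 223² = 6400 + 49729 = 56129 = n. ✓

n = 56129 = 80² + 223² (one valid representation with x ≤ y).


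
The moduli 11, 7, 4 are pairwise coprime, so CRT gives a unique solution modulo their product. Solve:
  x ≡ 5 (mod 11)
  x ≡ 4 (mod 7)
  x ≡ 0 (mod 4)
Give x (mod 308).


Moduli 11, 7, 4 are pairwise coprime; by CRT there is a unique solution modulo M = 11 · 7 · 4 = 308.
Solve pairwise, accumulating the modulus:
  Start with x ≡ 5 (mod 11).
  Combine with x ≡ 4 (mod 7): since gcd(11, 7) = 1, we get a unique residue mod 77.
    Write x = 5 + 11·t and substitute into x ≡ 4 (mod 7): 11·t ≡ 4 − 5 = -1 (mod 7).
    Reduce coefficients mod 7: 4·t ≡ 6 (mod 7).
    The inverse of 4 mod 7 is 2 (since 4·2 = 8 = 1·7 + 1), so t ≡ 2·6 = 12 ≡ 5 (mod 7).
    Then x = 5 + 11·5 = 60, valid modulo lcm(11, 7) = 77: x ≡ 60 (mod 77).
  Combine with x ≡ 0 (mod 4): since gcd(77, 4) = 1, we get a unique residue mod 308.
    Write x = 60 + 77·t and substitute into x ≡ 0 (mod 4): 77·t ≡ 0 − 60 = -60 (mod 4).
    Reduce coefficients mod 4: 1·t ≡ 0 (mod 4).
    So t ≡ 0 (mod 4).
    Then x = 60 + 77·0 = 60, valid modulo lcm(77, 4) = 308: x ≡ 60 (mod 308).
Verify: 60 mod 11 = 5 ✓, 60 mod 7 = 4 ✓, 60 mod 4 = 0 ✓.

x ≡ 60 (mod 308).


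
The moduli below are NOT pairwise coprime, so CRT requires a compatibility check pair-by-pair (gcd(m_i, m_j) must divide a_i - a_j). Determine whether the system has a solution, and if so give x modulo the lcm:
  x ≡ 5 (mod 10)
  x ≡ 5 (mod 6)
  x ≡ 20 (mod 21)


Moduli 10, 6, 21 are not pairwise coprime, so CRT works modulo lcm(m_i) when all pairwise compatibility conditions hold.
Pairwise compatibility: gcd(m_i, m_j) must divide a_i - a_j for every pair.
Merge one congruence at a time:
  Start: x ≡ 5 (mod 10).
  Combine with x ≡ 5 (mod 6): gcd(10, 6) = 2; 5 - 5 = 0, which IS divisible by 2, so compatible.
    Write x = 5 + 10·t and substitute into x ≡ 5 (mod 6): 10·t ≡ 5 − 5 = 0 (mod 6).
    Divide the congruence (and modulus) by g = 2: 5·t ≡ 0 (mod 3).
    Reduce coefficients mod 3: 2·t ≡ 0 (mod 3).
    The inverse of 2 mod 3 is 2 (since 2·2 = 4 = 1·3 + 1), so t ≡ 2·0 = 0 ≡ 0 (mod 3).
    Then x = 5 + 10·0 = 5, valid modulo lcm(10, 6) = 30: x ≡ 5 (mod 30).
  Combine with x ≡ 20 (mod 21): gcd(30, 21) = 3; 20 - 5 = 15, which IS divisible by 3, so compatible.
    Write x = 5 + 30·t and substitute into x ≡ 20 (mod 21): 30·t ≡ 20 − 5 = 15 (mod 21).
    Divide the congruence (and modulus) by g = 3: 10·t ≡ 5 (mod 7).
    Reduce coefficients mod 7: 3·t ≡ 5 (mod 7).
    The inverse of 3 mod 7 is 5 (since 3·5 = 15 = 2·7 + 1), so t ≡ 5·5 = 25 ≡ 4 (mod 7).
    Then x = 5 + 30·4 = 125, valid modulo lcm(30, 21) = 210: x ≡ 125 (mod 210).
Verify: 125 mod 10 = 5, 125 mod 6 = 5, 125 mod 21 = 20.

x ≡ 125 (mod 210).
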